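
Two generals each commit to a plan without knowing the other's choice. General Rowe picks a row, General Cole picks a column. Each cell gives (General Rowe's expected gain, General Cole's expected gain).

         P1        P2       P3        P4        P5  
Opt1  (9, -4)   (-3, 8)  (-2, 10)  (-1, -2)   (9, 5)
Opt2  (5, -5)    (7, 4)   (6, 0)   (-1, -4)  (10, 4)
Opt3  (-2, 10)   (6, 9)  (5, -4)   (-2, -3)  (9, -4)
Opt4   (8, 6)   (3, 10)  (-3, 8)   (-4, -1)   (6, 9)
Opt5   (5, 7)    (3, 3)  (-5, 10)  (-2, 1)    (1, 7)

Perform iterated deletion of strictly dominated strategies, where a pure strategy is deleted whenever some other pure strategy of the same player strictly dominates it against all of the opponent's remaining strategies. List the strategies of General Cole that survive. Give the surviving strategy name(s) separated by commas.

P2, P5

For General Rowe, Opt2 strictly dominates Opt3 on the remaining columns (P1: 5>-2, P2: 7>6, P3: 6>5, P4: -1>-2, P5: 10>9); eliminate Opt3.
Column P1 is eliminated: P3 beats it against every remaining row (Opt1: 10>-4, Opt2: 0>-5, Opt4: 8>6, Opt5: 10>7).
Row Opt4 is eliminated: Opt2 beats it against every remaining column (P2: 7>3, P3: 6>-3, P4: -1>-4, P5: 10>6).
For General Rowe, Opt2 strictly dominates Opt5 on the remaining columns (P2: 7>3, P3: 6>-5, P4: -1>-2, P5: 10>1); eliminate Opt5.
For General Cole, P2 strictly dominates P4 on the remaining rows (Opt1: 8>-2, Opt2: 4>-4); eliminate P4.
Row Opt1 is eliminated: Opt2 beats it against every remaining column (P2: 7>-3, P3: 6>-2, P5: 10>9).
Column P3 is eliminated: P2 beats it against every remaining row (Opt2: 4>0).
Among the remaining strategies, none is strictly dominated by another pure strategy of the same player, so the elimination stops.
Surviving strategies — General Rowe: {Opt2}; General Cole: {P2, P5}.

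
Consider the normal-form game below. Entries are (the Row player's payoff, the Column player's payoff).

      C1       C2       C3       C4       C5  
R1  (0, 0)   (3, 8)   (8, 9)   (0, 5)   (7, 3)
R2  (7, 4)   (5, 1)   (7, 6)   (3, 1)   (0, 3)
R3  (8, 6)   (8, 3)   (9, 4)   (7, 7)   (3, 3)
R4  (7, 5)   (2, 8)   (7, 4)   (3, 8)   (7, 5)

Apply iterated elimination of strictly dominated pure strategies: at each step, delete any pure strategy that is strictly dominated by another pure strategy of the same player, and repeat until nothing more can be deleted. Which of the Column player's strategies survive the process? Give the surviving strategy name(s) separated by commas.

C4

The Row player's strategy R2 is strictly dominated by R3 (C1: 8>7, C2: 8>5, C3: 9>7, C4: 7>3, C5: 3>0) and is removed.
For the Column player, C4 strictly dominates C1 on the remaining rows (R1: 5>0, R3: 7>6, R4: 8>5); eliminate C1.
For the Column player, C4 strictly dominates C5 on the remaining rows (R1: 5>3, R3: 7>3, R4: 8>5); eliminate C5.
The Row player's strategy R1 is strictly dominated by R3 (C2: 8>3, C3: 9>8, C4: 7>0) and is removed.
The Row player's strategy R4 is strictly dominated by R3 (C2: 8>2, C3: 9>7, C4: 7>3) and is removed.
Column C2 is eliminated: C3 beats it against every remaining row (R3: 4>3).
Column C3 is eliminated: C4 beats it against every remaining row (R3: 7>4).
Among the remaining strategies, none is strictly dominated by another pure strategy of the same player, so the elimination stops.
Surviving strategies — the Row player: {R3}; the Column player: {C4}.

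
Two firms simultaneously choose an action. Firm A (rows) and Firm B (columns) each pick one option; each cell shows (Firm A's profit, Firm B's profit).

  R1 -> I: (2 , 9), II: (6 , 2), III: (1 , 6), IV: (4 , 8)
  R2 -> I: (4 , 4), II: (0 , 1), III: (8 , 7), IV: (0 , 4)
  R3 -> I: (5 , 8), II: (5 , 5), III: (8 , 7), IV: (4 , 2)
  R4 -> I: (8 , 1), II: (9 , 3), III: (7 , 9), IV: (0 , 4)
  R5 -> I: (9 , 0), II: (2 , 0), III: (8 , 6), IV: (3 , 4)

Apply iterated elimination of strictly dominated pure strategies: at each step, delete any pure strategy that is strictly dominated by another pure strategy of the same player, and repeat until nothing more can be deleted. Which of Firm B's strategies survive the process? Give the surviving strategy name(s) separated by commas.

For Firm B, III strictly dominates II on the remaining rows (R1: 6>2, R2: 7>1, R3: 7>5, R4: 9>3, R5: 6>0); eliminate II.
Row R4 is eliminated: R5 beats it against every remaining column (I: 9>8, III: 8>7, IV: 3>0).
Among the remaining strategies, none is strictly dominated by another pure strategy of the same player, so the elimination stops.
Surviving strategies — Firm A: {R1, R2, R3, R5}; Firm B: {I, III, IV}.

I, III, IV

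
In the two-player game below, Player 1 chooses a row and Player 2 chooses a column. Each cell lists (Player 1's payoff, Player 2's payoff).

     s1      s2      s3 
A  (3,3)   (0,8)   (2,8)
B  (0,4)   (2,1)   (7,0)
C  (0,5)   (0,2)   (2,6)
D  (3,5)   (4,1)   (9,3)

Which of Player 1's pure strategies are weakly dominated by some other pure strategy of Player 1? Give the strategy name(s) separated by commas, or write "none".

A, B, C

A: dominated, since D does at least as well everywhere (s1: 3=3, s2: 4>0, s3: 9>2).
B is weakly dominated by D (s1: 3>0, s2: 4>2, s3: 9>7).
A weakly dominates C — s1: 3>0, s2: 0=0, s3: 2=2.
D: no other strategy beats it everywhere (A at s2 (4>0); B at s1 (3>0); C at s1 (3>0)).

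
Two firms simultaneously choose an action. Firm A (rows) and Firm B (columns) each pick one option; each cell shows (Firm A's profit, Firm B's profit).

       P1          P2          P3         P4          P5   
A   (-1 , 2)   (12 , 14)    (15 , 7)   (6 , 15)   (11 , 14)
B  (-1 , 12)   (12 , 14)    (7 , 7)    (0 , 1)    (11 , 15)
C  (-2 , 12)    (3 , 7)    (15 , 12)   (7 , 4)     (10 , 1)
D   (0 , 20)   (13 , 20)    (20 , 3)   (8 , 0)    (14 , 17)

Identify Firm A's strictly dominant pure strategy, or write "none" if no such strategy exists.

D

D vs A: P1: 0>-1, P2: 13>12, P3: 20>15, P4: 8>6, P5: 14>11.
D vs B: P1: 0>-1, P2: 13>12, P3: 20>7, P4: 8>0, P5: 14>11.
D vs C: P1: 0>-2, P2: 13>3, P3: 20>15, P4: 8>7, P5: 14>10.
D strictly beats every other strategy against every opponent action, so it is strictly dominant.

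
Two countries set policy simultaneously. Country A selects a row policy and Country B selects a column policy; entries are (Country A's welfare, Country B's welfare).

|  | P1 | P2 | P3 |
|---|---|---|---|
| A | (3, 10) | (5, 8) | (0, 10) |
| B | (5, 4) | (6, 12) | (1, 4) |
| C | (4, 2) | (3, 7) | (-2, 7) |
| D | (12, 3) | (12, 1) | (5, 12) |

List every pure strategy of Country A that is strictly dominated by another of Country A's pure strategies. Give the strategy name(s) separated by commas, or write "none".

A, B, C

A: dominated, since B does at least as well everywhere (P1: 5>3, P2: 6>5, P3: 1>0).
B is strictly dominated by D (P1: 12>5, P2: 12>6, P3: 5>1).
C: dominated, since B does at least as well everywhere (P1: 5>4, P2: 6>3, P3: 1>-2).
D: no other strategy beats it everywhere (A at P1 (12>3); B at P1 (12>5); C at P1 (12>4)).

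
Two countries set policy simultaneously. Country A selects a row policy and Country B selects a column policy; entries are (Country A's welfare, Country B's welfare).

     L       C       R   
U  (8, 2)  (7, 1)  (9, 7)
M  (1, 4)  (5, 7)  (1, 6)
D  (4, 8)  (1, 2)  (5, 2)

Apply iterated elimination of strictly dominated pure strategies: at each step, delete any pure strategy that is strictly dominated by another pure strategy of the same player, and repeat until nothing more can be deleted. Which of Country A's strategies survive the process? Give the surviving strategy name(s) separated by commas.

U

Country A's strategy M is strictly dominated by U (L: 8>1, C: 7>5, R: 9>1) and is removed.
Country A's strategy D is strictly dominated by U (L: 8>4, C: 7>1, R: 9>5) and is removed.
For Country B, R strictly dominates L on the remaining rows (U: 7>2); eliminate L.
Column C is eliminated: R beats it against every remaining row (U: 7>1).
Among the remaining strategies, none is strictly dominated by another pure strategy of the same player, so the elimination stops.
Surviving strategies — Country A: {U}; Country B: {R}.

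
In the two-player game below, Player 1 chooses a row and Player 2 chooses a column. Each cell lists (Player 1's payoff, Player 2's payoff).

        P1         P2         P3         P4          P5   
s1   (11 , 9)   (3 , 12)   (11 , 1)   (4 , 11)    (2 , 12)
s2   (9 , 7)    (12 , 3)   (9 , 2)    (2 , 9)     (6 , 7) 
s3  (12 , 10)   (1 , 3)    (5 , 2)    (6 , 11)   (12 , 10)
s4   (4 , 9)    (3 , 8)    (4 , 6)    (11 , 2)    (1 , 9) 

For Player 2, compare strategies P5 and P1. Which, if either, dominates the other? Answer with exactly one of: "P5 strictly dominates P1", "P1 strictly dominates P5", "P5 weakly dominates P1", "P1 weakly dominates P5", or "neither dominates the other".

P5 weakly dominates P1

P5's payoffs vs P1's, by Player 1's action — s1: 12>9, s2: 7=7, s3: 10=10, s4: 9=9.
P5 is at least as good everywhere and strictly better somewhere (tied only at s2, s3, s4), so P5 weakly but not strictly dominates P1.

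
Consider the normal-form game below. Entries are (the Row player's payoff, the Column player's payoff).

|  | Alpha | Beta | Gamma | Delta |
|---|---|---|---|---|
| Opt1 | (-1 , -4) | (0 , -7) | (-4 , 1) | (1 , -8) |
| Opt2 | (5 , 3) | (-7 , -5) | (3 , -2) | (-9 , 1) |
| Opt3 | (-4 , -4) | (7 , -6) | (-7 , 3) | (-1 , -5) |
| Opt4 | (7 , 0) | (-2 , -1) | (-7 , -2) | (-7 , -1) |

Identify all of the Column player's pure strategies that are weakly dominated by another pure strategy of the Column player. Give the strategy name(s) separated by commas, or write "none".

Nothing dominates Alpha: Beta at Opt1 (-4>-7); Gamma at Opt2 (3>-2); Delta at Opt1 (-4>-8).
Beta: dominated, since Alpha does at least as well everywhere (Opt1: -4>-7, Opt2: 3>-5, Opt3: -4>-6, Opt4: 0>-1).
Nothing dominates Gamma: Alpha at Opt1 (1>-4); Beta at Opt1 (1>-7); Delta at Opt1 (1>-8).
Delta: dominated, since Alpha does at least as well everywhere (Opt1: -4>-8, Opt2: 3>1, Opt3: -4>-5, Opt4: 0>-1).

Beta, Delta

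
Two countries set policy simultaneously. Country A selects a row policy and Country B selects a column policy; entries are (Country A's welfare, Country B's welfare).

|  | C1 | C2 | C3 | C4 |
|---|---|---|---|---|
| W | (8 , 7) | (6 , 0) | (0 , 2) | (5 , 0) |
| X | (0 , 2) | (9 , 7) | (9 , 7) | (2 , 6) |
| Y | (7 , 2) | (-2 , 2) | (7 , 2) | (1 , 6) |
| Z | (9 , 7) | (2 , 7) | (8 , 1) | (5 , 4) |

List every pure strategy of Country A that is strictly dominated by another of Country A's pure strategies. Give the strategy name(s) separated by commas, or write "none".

Y

W is not dominated — it holds its own against X at C1 (8>0); Y at C1 (8>7); Z at C2 (6>2).
Nothing dominates X: W at C2 (9>6); Y at C2 (9>-2); Z at C2 (9>2).
Y: dominated, since Z does at least as well everywhere (C1: 9>7, C2: 2>-2, C3: 8>7, C4: 5>1).
Z is not dominated — it holds its own against W at C1 (9>8); X at C1 (9>0); Y at C1 (9>7).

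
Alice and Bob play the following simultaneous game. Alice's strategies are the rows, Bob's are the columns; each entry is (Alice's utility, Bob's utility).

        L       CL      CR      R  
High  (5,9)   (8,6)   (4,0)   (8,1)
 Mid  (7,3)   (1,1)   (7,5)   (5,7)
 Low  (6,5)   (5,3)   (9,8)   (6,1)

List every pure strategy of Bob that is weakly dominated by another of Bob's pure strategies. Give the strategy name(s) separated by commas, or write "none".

L: no other strategy beats it everywhere (CL at High (9>6); CR at High (9>0); R at High (9>1)).
L weakly dominates CL — High: 9>6, Mid: 3>1, Low: 5>3.
Nothing dominates CR: L at Mid (5>3); CL at Mid (5>1); R at Low (8>1).
Nothing dominates R: L at Mid (7>3); CL at Mid (7>1); CR at High (1>0).

CL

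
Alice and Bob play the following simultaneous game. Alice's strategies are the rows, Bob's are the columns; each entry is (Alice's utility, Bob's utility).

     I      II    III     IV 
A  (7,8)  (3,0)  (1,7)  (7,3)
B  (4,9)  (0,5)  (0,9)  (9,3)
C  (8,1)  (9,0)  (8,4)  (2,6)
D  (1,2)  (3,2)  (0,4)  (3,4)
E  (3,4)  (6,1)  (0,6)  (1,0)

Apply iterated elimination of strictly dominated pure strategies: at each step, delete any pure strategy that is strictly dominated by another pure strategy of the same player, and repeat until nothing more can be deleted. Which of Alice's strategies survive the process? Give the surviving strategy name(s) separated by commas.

A, B, C

Row E is eliminated: C beats it against every remaining column (I: 8>3, II: 9>6, III: 8>0, IV: 2>1).
Column II is eliminated: III beats it against every remaining row (A: 7>0, B: 9>5, C: 4>0, D: 4>2).
For Alice, A strictly dominates D on the remaining columns (I: 7>1, III: 1>0, IV: 7>3); eliminate D.
Among the remaining strategies, none is strictly dominated by another pure strategy of the same player, so the elimination stops.
Surviving strategies — Alice: {A, B, C}; Bob: {I, III, IV}.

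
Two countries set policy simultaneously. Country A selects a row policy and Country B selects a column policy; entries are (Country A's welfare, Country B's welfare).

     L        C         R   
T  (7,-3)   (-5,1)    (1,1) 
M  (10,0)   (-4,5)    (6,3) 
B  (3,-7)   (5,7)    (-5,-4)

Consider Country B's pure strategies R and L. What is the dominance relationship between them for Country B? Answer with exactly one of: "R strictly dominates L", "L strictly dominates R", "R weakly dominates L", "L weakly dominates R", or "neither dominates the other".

R strictly dominates L

R's payoffs vs L's, by Country A's action — T: 1>-3, M: 3>0, B: -4>-7.
R gives a strictly higher payoff against each choice by Country A, so R strictly dominates L.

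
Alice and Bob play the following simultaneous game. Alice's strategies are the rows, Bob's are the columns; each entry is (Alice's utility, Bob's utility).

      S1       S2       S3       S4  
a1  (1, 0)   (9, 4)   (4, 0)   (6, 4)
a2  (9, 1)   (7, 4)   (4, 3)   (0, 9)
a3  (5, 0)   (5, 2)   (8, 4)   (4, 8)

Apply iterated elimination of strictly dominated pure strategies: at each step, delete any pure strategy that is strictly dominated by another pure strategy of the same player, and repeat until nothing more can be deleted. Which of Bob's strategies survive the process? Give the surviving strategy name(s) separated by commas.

Column S1 is eliminated: S2 beats it against every remaining row (a1: 4>0, a2: 4>1, a3: 2>0).
Column S3 is eliminated: S4 beats it against every remaining row (a1: 4>0, a2: 9>3, a3: 8>4).
Alice's strategy a2 is strictly dominated by a1 (S2: 9>7, S4: 6>0) and is removed.
Alice's strategy a3 is strictly dominated by a1 (S2: 9>5, S4: 6>4) and is removed.
Among the remaining strategies, none is strictly dominated by another pure strategy of the same player, so the elimination stops.
Surviving strategies — Alice: {a1}; Bob: {S2, S4}.

S2, S4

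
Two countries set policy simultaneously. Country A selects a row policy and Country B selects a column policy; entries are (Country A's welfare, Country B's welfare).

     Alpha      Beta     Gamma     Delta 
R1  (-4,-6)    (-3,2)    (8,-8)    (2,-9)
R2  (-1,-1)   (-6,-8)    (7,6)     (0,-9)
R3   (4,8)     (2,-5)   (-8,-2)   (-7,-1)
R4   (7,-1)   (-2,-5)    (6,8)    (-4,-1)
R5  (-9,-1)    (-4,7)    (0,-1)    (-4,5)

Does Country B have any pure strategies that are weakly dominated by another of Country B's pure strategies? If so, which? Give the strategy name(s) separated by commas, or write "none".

none

Alpha: no other strategy beats it everywhere (Beta at R2 (-1>-8); Gamma at R1 (-6>-8); Delta at R1 (-6>-9)).
Beta: no other strategy beats it everywhere (Alpha at R1 (2>-6); Gamma at R1 (2>-8); Delta at R1 (2>-9)).
Gamma is not dominated — it holds its own against Alpha at R2 (6>-1); Beta at R2 (6>-8); Delta at R1 (-8>-9).
Delta is not dominated — it holds its own against Alpha at R5 (5>-1); Beta at R3 (-1>-5); Gamma at R3 (-1>-2).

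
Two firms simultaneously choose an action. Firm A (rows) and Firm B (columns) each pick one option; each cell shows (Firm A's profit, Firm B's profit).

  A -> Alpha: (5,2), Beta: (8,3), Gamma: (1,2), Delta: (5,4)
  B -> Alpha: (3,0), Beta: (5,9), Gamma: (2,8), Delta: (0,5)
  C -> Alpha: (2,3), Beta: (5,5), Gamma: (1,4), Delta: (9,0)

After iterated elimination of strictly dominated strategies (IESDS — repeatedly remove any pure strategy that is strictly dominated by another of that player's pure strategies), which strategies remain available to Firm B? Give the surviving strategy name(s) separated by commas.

Beta, Delta

Firm B's strategy Alpha is strictly dominated by Beta (A: 3>2, B: 9>0, C: 5>3) and is removed.
Firm B's strategy Gamma is strictly dominated by Beta (A: 3>2, B: 9>8, C: 5>4) and is removed.
For Firm A, A strictly dominates B on the remaining columns (Beta: 8>5, Delta: 5>0); eliminate B.
Among the remaining strategies, none is strictly dominated by another pure strategy of the same player, so the elimination stops.
Surviving strategies — Firm A: {A, C}; Firm B: {Beta, Delta}.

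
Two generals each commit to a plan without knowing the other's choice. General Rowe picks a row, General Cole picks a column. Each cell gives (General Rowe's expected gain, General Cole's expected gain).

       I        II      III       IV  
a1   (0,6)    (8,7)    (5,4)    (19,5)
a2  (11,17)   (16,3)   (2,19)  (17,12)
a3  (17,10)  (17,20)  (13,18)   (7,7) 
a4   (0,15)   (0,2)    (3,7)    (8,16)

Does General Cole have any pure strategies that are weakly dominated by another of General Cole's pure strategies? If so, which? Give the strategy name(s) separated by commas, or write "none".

I is not dominated — it holds its own against II at a2 (17>3); III at a1 (6>4); IV at a1 (6>5).
Nothing dominates II: I at a1 (7>6); III at a1 (7>4); IV at a1 (7>5).
III: no other strategy beats it everywhere (I at a2 (19>17); II at a2 (19>3); IV at a2 (19>12)).
IV is not dominated — it holds its own against I at a4 (16>15); II at a2 (12>3); III at a1 (5>4).

none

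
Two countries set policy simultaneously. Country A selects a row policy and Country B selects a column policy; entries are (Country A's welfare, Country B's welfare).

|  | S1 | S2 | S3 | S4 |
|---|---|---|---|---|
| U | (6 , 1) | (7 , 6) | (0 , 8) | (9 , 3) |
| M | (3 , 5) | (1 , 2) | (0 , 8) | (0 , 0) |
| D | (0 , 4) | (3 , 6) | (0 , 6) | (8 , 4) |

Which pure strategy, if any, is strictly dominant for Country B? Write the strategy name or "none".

none

S1 fails to dominate S2 at U (1<6).
S2 fails to dominate S1 at M (2<5).
S3 fails to dominate S2 at D (6=6).
S4 fails to dominate S1 at M (0<5).
No single strategy dominates all the others.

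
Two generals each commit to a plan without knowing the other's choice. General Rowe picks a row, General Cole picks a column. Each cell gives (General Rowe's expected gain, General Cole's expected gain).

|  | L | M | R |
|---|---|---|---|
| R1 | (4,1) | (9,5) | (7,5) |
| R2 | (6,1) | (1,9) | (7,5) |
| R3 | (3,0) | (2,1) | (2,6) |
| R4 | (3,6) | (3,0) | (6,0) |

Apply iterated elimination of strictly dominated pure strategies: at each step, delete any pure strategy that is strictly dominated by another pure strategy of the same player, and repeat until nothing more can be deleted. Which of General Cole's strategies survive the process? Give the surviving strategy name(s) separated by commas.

Row R3 is eliminated: R1 beats it against every remaining column (L: 4>3, M: 9>2, R: 7>2).
For General Rowe, R1 strictly dominates R4 on the remaining columns (L: 4>3, M: 9>3, R: 7>6); eliminate R4.
For General Cole, M strictly dominates L on the remaining rows (R1: 5>1, R2: 9>1); eliminate L.
Among the remaining strategies, none is strictly dominated by another pure strategy of the same player, so the elimination stops.
Surviving strategies — General Rowe: {R1, R2}; General Cole: {M, R}.

M, R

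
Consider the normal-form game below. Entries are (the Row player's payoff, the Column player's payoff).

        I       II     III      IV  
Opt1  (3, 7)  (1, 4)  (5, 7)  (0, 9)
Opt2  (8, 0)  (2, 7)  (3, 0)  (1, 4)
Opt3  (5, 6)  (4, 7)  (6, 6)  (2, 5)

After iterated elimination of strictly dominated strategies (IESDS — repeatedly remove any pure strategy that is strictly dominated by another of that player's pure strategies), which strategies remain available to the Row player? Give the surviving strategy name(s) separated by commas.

Opt3

The Row player's strategy Opt1 is strictly dominated by Opt3 (I: 5>3, II: 4>1, III: 6>5, IV: 2>0) and is removed.
Column I is eliminated: II beats it against every remaining row (Opt2: 7>0, Opt3: 7>6).
For the Row player, Opt3 strictly dominates Opt2 on the remaining columns (II: 4>2, III: 6>3, IV: 2>1); eliminate Opt2.
The Column player's strategy III is strictly dominated by II (Opt3: 7>6) and is removed.
The Column player's strategy IV is strictly dominated by II (Opt3: 7>5) and is removed.
Among the remaining strategies, none is strictly dominated by another pure strategy of the same player, so the elimination stops.
Surviving strategies — the Row player: {Opt3}; the Column player: {II}.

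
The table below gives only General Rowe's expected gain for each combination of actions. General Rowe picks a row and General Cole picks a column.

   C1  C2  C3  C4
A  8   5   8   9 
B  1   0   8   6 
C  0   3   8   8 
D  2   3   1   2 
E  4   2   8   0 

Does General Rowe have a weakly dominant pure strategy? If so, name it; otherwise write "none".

A vs B: C1: 8>1, C2: 5>0, C3: 8=8, C4: 9>6.
A vs C: C1: 8>0, C2: 5>3, C3: 8=8, C4: 9>8.
A vs D: C1: 8>2, C2: 5>3, C3: 8>1, C4: 9>2.
A vs E: C1: 8>4, C2: 5>2, C3: 8=8, C4: 9>0.
A is at least as good as every other strategy against every opponent action, so it is weakly dominant.

A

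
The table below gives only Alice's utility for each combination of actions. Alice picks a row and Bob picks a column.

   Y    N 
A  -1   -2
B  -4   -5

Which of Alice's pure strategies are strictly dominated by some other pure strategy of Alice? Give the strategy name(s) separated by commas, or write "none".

Nothing dominates A: B at Y (-1>-4).
B is strictly dominated by A (Y: -1>-4, N: -2>-5).

B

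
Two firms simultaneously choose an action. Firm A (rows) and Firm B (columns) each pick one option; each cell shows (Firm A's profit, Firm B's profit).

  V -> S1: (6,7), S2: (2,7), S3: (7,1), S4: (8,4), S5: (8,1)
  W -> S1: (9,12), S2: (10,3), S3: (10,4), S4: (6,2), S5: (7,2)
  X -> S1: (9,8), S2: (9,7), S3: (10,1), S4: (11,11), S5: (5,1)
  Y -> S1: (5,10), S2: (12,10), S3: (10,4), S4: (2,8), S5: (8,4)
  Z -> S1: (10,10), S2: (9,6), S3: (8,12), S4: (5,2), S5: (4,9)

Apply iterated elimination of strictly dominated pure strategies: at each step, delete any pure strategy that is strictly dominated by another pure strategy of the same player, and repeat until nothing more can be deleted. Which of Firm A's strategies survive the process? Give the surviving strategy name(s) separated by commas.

Column S5 is eliminated: S1 beats it against every remaining row (V: 7>1, W: 12>2, X: 8>1, Y: 10>4, Z: 10>9).
Row V is eliminated: X beats it against every remaining column (S1: 9>6, S2: 9>2, S3: 10>7, S4: 11>8).
Among the remaining strategies, none is strictly dominated by another pure strategy of the same player, so the elimination stops.
Surviving strategies — Firm A: {W, X, Y, Z}; Firm B: {S1, S2, S3, S4}.

W, X, Y, Z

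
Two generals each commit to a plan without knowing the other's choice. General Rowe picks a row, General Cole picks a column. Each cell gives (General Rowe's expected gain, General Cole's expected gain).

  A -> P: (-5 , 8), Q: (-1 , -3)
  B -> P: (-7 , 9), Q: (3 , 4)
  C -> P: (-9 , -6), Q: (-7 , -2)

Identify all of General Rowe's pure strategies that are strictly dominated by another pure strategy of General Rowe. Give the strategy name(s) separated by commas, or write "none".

C

A: no other strategy beats it everywhere (B at P (-5>-7); C at P (-5>-9)).
Nothing dominates B: A at Q (3>-1); C at P (-7>-9).
C: dominated, since A does at least as well everywhere (P: -5>-9, Q: -1>-7).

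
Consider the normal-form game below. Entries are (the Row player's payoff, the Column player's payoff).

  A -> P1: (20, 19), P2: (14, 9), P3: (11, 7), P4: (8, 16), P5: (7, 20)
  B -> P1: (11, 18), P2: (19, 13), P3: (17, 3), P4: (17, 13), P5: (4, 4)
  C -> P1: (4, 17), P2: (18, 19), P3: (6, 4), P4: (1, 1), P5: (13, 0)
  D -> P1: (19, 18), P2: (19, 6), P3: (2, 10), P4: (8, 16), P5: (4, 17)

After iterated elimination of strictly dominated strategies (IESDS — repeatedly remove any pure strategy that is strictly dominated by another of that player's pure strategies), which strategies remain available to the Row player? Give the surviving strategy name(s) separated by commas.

The Column player's strategy P3 is strictly dominated by P1 (A: 19>7, B: 18>3, C: 17>4, D: 18>10) and is removed.
The Column player's strategy P4 is strictly dominated by P1 (A: 19>16, B: 18>13, C: 17>1, D: 18>16) and is removed.
Among the remaining strategies, none is strictly dominated by another pure strategy of the same player, so the elimination stops.
Surviving strategies — the Row player: {A, B, C, D}; the Column player: {P1, P2, P5}.

A, B, C, D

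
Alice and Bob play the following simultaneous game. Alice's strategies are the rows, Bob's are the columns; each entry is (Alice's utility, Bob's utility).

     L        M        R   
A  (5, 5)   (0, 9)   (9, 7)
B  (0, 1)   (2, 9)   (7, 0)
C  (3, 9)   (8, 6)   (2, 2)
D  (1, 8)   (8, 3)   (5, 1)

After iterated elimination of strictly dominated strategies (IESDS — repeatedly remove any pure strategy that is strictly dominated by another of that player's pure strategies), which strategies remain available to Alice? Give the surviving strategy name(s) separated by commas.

A, C, D

For Bob, M strictly dominates R on the remaining rows (A: 9>7, B: 9>0, C: 6>2, D: 3>1); eliminate R.
Row B is eliminated: C beats it against every remaining column (L: 3>0, M: 8>2).
Among the remaining strategies, none is strictly dominated by another pure strategy of the same player, so the elimination stops.
Surviving strategies — Alice: {A, C, D}; Bob: {L, M}.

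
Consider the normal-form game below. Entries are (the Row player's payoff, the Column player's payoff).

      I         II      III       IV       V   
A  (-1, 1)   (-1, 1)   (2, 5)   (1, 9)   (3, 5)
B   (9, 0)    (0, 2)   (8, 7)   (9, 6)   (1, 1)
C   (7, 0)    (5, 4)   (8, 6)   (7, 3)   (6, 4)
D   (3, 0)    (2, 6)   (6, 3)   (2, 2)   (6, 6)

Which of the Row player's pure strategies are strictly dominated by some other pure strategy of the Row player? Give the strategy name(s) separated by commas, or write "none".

A

A is strictly dominated by C (I: 7>-1, II: 5>-1, III: 8>2, IV: 7>1, V: 6>3).
B is not dominated — it holds its own against A at I (9>-1); C at I (9>7); D at I (9>3).
C is not dominated — it holds its own against A at I (7>-1); B at II (5>0); D at I (7>3).
D: no other strategy beats it everywhere (A at I (3>-1); B at II (2>0); C at V (6=6)).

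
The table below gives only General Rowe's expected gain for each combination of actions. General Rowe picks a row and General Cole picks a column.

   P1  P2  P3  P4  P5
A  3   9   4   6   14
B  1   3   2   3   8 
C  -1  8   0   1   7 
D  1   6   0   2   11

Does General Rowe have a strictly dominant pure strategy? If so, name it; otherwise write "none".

A vs B: P1: 3>1, P2: 9>3, P3: 4>2, P4: 6>3, P5: 14>8.
A vs C: P1: 3>-1, P2: 9>8, P3: 4>0, P4: 6>1, P5: 14>7.
A vs D: P1: 3>1, P2: 9>6, P3: 4>0, P4: 6>2, P5: 14>11.
A strictly beats every other strategy against every opponent action, so it is strictly dominant.

A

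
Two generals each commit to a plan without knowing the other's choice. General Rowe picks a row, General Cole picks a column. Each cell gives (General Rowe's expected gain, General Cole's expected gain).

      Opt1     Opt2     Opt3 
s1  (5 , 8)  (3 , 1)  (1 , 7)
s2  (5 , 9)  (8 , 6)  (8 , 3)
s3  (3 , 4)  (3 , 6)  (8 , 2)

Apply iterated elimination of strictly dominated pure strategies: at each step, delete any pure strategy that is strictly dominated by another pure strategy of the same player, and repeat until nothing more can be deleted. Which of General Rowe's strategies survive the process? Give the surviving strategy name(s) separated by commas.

s1, s2

For General Cole, Opt1 strictly dominates Opt3 on the remaining rows (s1: 8>7, s2: 9>3, s3: 4>2); eliminate Opt3.
General Rowe's strategy s3 is strictly dominated by s2 (Opt1: 5>3, Opt2: 8>3) and is removed.
General Cole's strategy Opt2 is strictly dominated by Opt1 (s1: 8>1, s2: 9>6) and is removed.
Among the remaining strategies, none is strictly dominated by another pure strategy of the same player, so the elimination stops.
Surviving strategies — General Rowe: {s1, s2}; General Cole: {Opt1}.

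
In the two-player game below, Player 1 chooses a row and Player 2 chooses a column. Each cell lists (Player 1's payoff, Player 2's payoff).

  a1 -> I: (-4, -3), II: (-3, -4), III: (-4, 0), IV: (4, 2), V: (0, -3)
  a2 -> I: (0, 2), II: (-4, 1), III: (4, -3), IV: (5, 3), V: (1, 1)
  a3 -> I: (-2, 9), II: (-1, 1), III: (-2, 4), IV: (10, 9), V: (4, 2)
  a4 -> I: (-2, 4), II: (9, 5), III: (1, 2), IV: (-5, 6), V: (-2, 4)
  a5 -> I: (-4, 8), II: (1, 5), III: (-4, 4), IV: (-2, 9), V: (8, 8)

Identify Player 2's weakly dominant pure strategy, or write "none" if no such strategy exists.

IV vs I: a1: 2>-3, a2: 3>2, a3: 9=9, a4: 6>4, a5: 9>8.
IV vs II: a1: 2>-4, a2: 3>1, a3: 9>1, a4: 6>5, a5: 9>5.
IV vs III: a1: 2>0, a2: 3>-3, a3: 9>4, a4: 6>2, a5: 9>4.
IV vs V: a1: 2>-3, a2: 3>1, a3: 9>2, a4: 6>4, a5: 9>8.
IV is at least as good as every other strategy against every opponent action, so it is weakly dominant.

IV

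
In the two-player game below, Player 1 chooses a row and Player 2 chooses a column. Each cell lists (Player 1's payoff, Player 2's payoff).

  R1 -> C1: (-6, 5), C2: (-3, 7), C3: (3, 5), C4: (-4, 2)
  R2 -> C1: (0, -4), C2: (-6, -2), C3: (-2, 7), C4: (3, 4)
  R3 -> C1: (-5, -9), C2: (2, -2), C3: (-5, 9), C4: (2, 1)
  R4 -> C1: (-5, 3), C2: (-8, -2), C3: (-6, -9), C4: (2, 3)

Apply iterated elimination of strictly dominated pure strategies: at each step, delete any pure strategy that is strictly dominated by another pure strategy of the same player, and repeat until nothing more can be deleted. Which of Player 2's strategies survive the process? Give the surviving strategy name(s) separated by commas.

C2, C3

Player 1's strategy R4 is strictly dominated by R2 (C1: 0>-5, C2: -6>-8, C3: -2>-6, C4: 3>2) and is removed.
Column C1 is eliminated: C2 beats it against every remaining row (R1: 7>5, R2: -2>-4, R3: -2>-9).
Column C4 is eliminated: C3 beats it against every remaining row (R1: 5>2, R2: 7>4, R3: 9>1).
Player 1's strategy R2 is strictly dominated by R1 (C2: -3>-6, C3: 3>-2) and is removed.
Among the remaining strategies, none is strictly dominated by another pure strategy of the same player, so the elimination stops.
Surviving strategies — Player 1: {R1, R3}; Player 2: {C2, C3}.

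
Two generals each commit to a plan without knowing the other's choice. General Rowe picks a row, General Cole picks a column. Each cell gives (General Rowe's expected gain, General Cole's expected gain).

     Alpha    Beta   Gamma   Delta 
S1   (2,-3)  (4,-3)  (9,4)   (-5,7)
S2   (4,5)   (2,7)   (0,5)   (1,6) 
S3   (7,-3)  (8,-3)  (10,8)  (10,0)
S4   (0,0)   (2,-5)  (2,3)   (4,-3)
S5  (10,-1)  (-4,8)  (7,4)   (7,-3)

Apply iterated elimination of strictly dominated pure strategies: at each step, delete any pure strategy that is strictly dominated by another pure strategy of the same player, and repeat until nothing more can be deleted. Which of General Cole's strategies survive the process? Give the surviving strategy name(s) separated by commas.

Row S1 is eliminated: S3 beats it against every remaining column (Alpha: 7>2, Beta: 8>4, Gamma: 10>9, Delta: 10>-5).
For General Rowe, S3 strictly dominates S2 on the remaining columns (Alpha: 7>4, Beta: 8>2, Gamma: 10>0, Delta: 10>1); eliminate S2.
For General Rowe, S3 strictly dominates S4 on the remaining columns (Alpha: 7>0, Beta: 8>2, Gamma: 10>2, Delta: 10>4); eliminate S4.
For General Cole, Gamma strictly dominates Alpha on the remaining rows (S3: 8>-3, S5: 4>-1); eliminate Alpha.
General Rowe's strategy S5 is strictly dominated by S3 (Beta: 8>-4, Gamma: 10>7, Delta: 10>7) and is removed.
For General Cole, Gamma strictly dominates Beta on the remaining rows (S3: 8>-3); eliminate Beta.
Column Delta is eliminated: Gamma beats it against every remaining row (S3: 8>0).
Among the remaining strategies, none is strictly dominated by another pure strategy of the same player, so the elimination stops.
Surviving strategies — General Rowe: {S3}; General Cole: {Gamma}.

Gamma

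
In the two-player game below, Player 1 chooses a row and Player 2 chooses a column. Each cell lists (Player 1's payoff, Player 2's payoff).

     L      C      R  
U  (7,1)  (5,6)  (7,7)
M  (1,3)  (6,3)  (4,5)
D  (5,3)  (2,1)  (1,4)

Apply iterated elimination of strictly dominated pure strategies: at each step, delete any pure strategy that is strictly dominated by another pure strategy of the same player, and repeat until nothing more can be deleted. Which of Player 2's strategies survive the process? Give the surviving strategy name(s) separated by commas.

Row D is eliminated: U beats it against every remaining column (L: 7>5, C: 5>2, R: 7>1).
Column L is eliminated: R beats it against every remaining row (U: 7>1, M: 5>3).
For Player 2, R strictly dominates C on the remaining rows (U: 7>6, M: 5>3); eliminate C.
For Player 1, U strictly dominates M on the remaining columns (R: 7>4); eliminate M.
Among the remaining strategies, none is strictly dominated by another pure strategy of the same player, so the elimination stops.
Surviving strategies — Player 1: {U}; Player 2: {R}.

R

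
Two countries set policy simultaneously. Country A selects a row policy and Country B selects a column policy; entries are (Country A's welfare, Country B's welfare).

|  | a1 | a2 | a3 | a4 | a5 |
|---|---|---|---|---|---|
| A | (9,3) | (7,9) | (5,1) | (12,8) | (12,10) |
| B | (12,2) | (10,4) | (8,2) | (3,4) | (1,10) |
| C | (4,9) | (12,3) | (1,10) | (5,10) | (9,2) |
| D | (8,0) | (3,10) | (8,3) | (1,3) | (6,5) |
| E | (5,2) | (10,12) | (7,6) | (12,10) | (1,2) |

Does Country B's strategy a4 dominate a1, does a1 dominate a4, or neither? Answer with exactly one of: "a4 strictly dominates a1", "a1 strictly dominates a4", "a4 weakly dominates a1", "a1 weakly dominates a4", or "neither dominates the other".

a4 strictly dominates a1

a4's payoffs vs a1's, by Country A's action — A: 8>3, B: 4>2, C: 10>9, D: 3>0, E: 10>2.
a4 gives a strictly higher payoff against every action of Country A, so a4 strictly dominates a1.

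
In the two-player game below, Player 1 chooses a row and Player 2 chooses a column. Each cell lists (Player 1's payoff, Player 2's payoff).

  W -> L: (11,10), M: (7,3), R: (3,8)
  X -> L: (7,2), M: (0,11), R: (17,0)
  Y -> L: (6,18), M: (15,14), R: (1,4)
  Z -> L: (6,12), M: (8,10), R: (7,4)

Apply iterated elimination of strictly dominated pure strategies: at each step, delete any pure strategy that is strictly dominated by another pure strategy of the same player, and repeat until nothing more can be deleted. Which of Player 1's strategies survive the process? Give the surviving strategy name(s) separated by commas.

W

Player 2's strategy R is strictly dominated by L (W: 10>8, X: 2>0, Y: 18>4, Z: 12>4) and is removed.
For Player 1, W strictly dominates X on the remaining columns (L: 11>7, M: 7>0); eliminate X.
Player 2's strategy M is strictly dominated by L (W: 10>3, Y: 18>14, Z: 12>10) and is removed.
For Player 1, W strictly dominates Y on the remaining columns (L: 11>6); eliminate Y.
For Player 1, W strictly dominates Z on the remaining columns (L: 11>6); eliminate Z.
Among the remaining strategies, none is strictly dominated by another pure strategy of the same player, so the elimination stops.
Surviving strategies — Player 1: {W}; Player 2: {L}.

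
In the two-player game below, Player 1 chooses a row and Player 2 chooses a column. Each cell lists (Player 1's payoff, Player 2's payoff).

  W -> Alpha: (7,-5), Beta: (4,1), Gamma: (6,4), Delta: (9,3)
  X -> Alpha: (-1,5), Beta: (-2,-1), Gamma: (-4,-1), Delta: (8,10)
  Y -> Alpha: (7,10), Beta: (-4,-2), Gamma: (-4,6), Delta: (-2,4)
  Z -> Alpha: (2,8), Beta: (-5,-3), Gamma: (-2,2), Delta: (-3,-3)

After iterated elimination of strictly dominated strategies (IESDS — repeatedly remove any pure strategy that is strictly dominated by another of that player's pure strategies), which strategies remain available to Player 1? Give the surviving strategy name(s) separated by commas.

Player 1's strategy X is strictly dominated by W (Alpha: 7>-1, Beta: 4>-2, Gamma: 6>-4, Delta: 9>8) and is removed.
For Player 1, W strictly dominates Z on the remaining columns (Alpha: 7>2, Beta: 4>-5, Gamma: 6>-2, Delta: 9>-3); eliminate Z.
Player 2's strategy Beta is strictly dominated by Gamma (W: 4>1, Y: 6>-2) and is removed.
For Player 2, Gamma strictly dominates Delta on the remaining rows (W: 4>3, Y: 6>4); eliminate Delta.
Among the remaining strategies, none is strictly dominated by another pure strategy of the same player, so the elimination stops.
Surviving strategies — Player 1: {W, Y}; Player 2: {Alpha, Gamma}.

W, Y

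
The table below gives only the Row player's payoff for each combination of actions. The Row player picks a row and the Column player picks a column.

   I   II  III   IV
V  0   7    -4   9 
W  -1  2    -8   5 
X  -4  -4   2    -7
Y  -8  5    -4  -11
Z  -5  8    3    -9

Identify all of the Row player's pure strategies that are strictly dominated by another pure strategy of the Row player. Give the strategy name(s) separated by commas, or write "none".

W, Y

Nothing dominates V: W at I (0>-1); X at I (0>-4); Y at I (0>-8); Z at I (0>-5).
V strictly dominates W — I: 0>-1, II: 7>2, III: -4>-8, IV: 9>5.
X is not dominated — it holds its own against V at III (2>-4); W at III (2>-8); Y at I (-4>-8); Z at I (-4>-5).
Y: dominated, since Z does at least as well everywhere (I: -5>-8, II: 8>5, III: 3>-4, IV: -9>-11).
Z: no other strategy beats it everywhere (V at II (8>7); W at II (8>2); X at II (8>-4); Y at I (-5>-8)).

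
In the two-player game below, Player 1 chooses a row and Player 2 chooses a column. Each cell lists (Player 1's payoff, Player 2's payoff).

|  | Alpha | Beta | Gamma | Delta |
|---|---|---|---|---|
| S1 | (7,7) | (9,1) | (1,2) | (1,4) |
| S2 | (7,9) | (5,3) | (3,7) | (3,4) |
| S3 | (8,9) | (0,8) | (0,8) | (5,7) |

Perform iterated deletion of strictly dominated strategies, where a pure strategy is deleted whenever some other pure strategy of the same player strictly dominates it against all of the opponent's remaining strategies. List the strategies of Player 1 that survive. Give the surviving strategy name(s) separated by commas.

S3

Column Beta is eliminated: Alpha beats it against every remaining row (S1: 7>1, S2: 9>3, S3: 9>8).
For Player 2, Alpha strictly dominates Gamma on the remaining rows (S1: 7>2, S2: 9>7, S3: 9>8); eliminate Gamma.
For Player 1, S3 strictly dominates S1 on the remaining columns (Alpha: 8>7, Delta: 5>1); eliminate S1.
For Player 1, S3 strictly dominates S2 on the remaining columns (Alpha: 8>7, Delta: 5>3); eliminate S2.
For Player 2, Alpha strictly dominates Delta on the remaining rows (S3: 9>7); eliminate Delta.
Among the remaining strategies, none is strictly dominated by another pure strategy of the same player, so the elimination stops.
Surviving strategies — Player 1: {S3}; Player 2: {Alpha}.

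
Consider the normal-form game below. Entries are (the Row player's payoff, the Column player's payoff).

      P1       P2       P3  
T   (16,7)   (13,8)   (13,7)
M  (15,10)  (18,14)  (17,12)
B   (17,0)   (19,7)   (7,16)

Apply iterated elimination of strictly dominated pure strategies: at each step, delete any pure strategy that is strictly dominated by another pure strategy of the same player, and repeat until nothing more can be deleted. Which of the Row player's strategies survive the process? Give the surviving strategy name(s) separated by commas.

For the Column player, P2 strictly dominates P1 on the remaining rows (T: 8>7, M: 14>10, B: 7>0); eliminate P1.
For the Row player, M strictly dominates T on the remaining columns (P2: 18>13, P3: 17>13); eliminate T.
Among the remaining strategies, none is strictly dominated by another pure strategy of the same player, so the elimination stops.
Surviving strategies — the Row player: {M, B}; the Column player: {P2, P3}.

M, B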